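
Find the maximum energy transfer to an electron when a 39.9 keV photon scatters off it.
5.3893 keV

Maximum energy transfer occurs at θ = 180° (backscattering).

Initial photon: E₀ = 39.9 keV → λ₀ = 31.0737 pm

Maximum Compton shift (at 180°):
Δλ_max = 2λ_C = 2 × 2.4263 = 4.8526 pm

Final wavelength:
λ' = 31.0737 + 4.8526 = 35.9264 pm

Minimum photon energy (maximum energy to electron):
E'_min = hc/λ' = 34.5107 keV

Maximum electron kinetic energy:
K_max = E₀ - E'_min = 39.9000 - 34.5107 = 5.3893 keV

(Intermediate values are shown rounded; full precision is carried through to the final answer.)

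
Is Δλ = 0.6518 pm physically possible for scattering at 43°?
Yes, consistent

Calculate the expected shift for θ = 43°:

Δλ_expected = λ_C(1 - cos(43°))
Δλ_expected = 2.4263 × (1 - cos(43°))
Δλ_expected = 2.4263 × 0.2686
Δλ_expected = 0.6518 pm

Given shift: 0.6518 pm
Expected shift: 0.6518 pm
Difference: 0.0000 pm

The values match. This is consistent with Compton scattering at the stated angle.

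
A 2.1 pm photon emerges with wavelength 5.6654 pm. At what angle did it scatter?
118.00°

First find the wavelength shift:
Δλ = λ' - λ = 5.6654 - 2.1 = 3.5654 pm

Using Δλ = λ_C(1 - cos θ), with λ_C = h/(m_e·c) ≈ 2.42631024 pm:
cos θ = 1 - Δλ/λ_C
cos θ = 1 - 3.5654/2.42631024
cos θ = -0.469474

θ = arccos(-0.469474)
θ = 118.00°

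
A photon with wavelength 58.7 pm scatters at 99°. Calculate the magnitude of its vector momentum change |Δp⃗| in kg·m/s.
1.6779e-23 kg·m/s

Photon momentum magnitude is p = h/λ.

Initial momentum:
p₀ = h/λ = 6.6261e-34/5.8700e-11 = 1.1288e-23 kg·m/s

After scattering:
λ' = λ + Δλ = 58.7 + 2.8059 = 61.5059 pm
p' = h/λ' = 6.6261e-34/6.1506e-11 = 1.0773e-23 kg·m/s

Momentum is a vector; the scattered photon's direction makes angle θ = 99° with the incident direction. The magnitude of the vector change Δp⃗ = p⃗₀ − p⃗' is found from the law of cosines:
|Δp⃗|² = p₀² + p'² − 2p₀p'cos θ
|Δp⃗|² = (1.1288e-23)² + (1.0773e-23)² − 2·1.1288e-23·1.0773e-23·cos(99°)
|Δp⃗| = 1.6779e-23 kg·m/s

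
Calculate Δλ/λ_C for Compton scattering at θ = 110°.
1.3420 λ_C

The Compton shift formula is:
Δλ = λ_C(1 - cos θ)

Dividing both sides by λ_C:
Δλ/λ_C = 1 - cos θ

For θ = 110°:
Δλ/λ_C = 1 - cos(110°)
Δλ/λ_C = 1 - -0.3420
Δλ/λ_C = 1.3420

This means the shift is 1.3420 × λ_C = 3.2562 pm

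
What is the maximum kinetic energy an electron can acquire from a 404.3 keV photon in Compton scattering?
247.7396 keV

Maximum energy transfer occurs at θ = 180° (backscattering).

Initial photon: E₀ = 404.3 keV → λ₀ = 3.0666 pm

Maximum Compton shift (at 180°):
Δλ_max = 2λ_C = 2 × 2.4263 = 4.8526 pm

Final wavelength:
λ' = 3.0666 + 4.8526 = 7.9193 pm

Minimum photon energy (maximum energy to electron):
E'_min = hc/λ' = 156.5604 keV

Maximum electron kinetic energy:
K_max = E₀ - E'_min = 404.3000 - 156.5604 = 247.7396 keV

(Intermediate values are shown rounded; full precision is carried through to the final answer.)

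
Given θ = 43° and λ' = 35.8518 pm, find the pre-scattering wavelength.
35.2000 pm

From λ' = λ + Δλ, we have λ = λ' - Δλ

First calculate the Compton shift:
Δλ = λ_C(1 - cos θ)
Δλ = 2.4263 × (1 - cos(43°))
Δλ = 2.4263 × 0.2686
Δλ = 0.6518 pm

Initial wavelength:
λ = λ' - Δλ
λ = 35.8518 - 0.6518
λ = 35.2000 pm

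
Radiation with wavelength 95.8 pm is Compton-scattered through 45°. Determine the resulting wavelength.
96.5106 pm

Using the Compton scattering formula:
λ' = λ + Δλ = λ + λ_C(1 - cos θ)

Given:
- Initial wavelength λ = 95.8 pm
- Scattering angle θ = 45°
- Compton wavelength λ_C ≈ 2.4263 pm

Calculate the shift:
Δλ = 2.4263 × (1 - cos(45°))
Δλ = 2.4263 × 0.2929
Δλ = 0.7106 pm

Final wavelength:
λ' = 95.8 + 0.7106 = 96.5106 pm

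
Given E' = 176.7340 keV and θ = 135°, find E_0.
431.5002 keV

Convert final energy to wavelength (hc ≈ 1239.842 keV·pm):
λ' = hc/E' = 1239.842 / 176.7340 = 7.0153 pm

Calculate the Compton shift:
Δλ = λ_C(1 - cos(135°))
Δλ = 2.4263 × (1 - cos(135°))
Δλ = 4.1420 pm

Initial wavelength:
λ = λ' - Δλ = 7.0153 - 4.1420 = 2.8733 pm

Initial energy:
E = hc/λ = 1239.842 / 2.8733 = 431.5002 keV

(Intermediate values are shown rounded; full precision is carried through to the final answer.)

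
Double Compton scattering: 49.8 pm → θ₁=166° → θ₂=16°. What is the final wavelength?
54.6745 pm

Apply Compton shift twice:

First scattering at θ₁ = 166°:
Δλ₁ = λ_C(1 - cos(166°))
Δλ₁ = 2.4263 × 1.9703
Δλ₁ = 4.7805 pm

After first scattering:
λ₁ = 49.8 + 4.7805 = 54.5805 pm

Second scattering at θ₂ = 16°:
Δλ₂ = λ_C(1 - cos(16°))
Δλ₂ = 2.4263 × 0.0387
Δλ₂ = 0.0940 pm

Final wavelength:
λ₂ = 54.5805 + 0.0940 = 54.6745 pm

Total shift: Δλ_total = 4.7805 + 0.0940 = 4.8745 pm

(Intermediate values are shown rounded; full precision is carried through to the final answer.)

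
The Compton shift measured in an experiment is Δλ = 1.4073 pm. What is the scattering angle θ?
65.17°

From the Compton formula Δλ = λ_C(1 - cos θ), we can solve for θ:

cos θ = 1 - Δλ/λ_C

Given:
- Δλ = 1.4073 pm
- λ_C = h/(m_e·c) ≈ 2.42631024 pm

cos θ = 1 - 1.4073/2.42631024
cos θ = 1 - 0.580017
cos θ = 0.419983

θ = arccos(0.419983)
θ = 65.17°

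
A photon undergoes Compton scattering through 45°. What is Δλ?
0.7106 pm

Using the Compton scattering formula:
Δλ = λ_C(1 - cos θ)

where λ_C = h/(m_e·c) ≈ 2.4263 pm is the Compton wavelength of an electron.

For θ = 45°:
cos(45°) = 0.7071
1 - cos(45°) = 0.2929

Δλ = 2.4263 × 0.2929
Δλ = 0.7106 pm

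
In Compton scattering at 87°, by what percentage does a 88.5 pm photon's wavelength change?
2.5981%

Calculate the Compton shift:
Δλ = λ_C(1 - cos(87°))
Δλ = 2.4263 × (1 - cos(87°))
Δλ = 2.4263 × 0.9477
Δλ = 2.2993 pm

Percentage change:
(Δλ/λ₀) × 100 = (2.2993/88.5) × 100
= 2.5981%

(Intermediate values are shown rounded; full precision is carried through to the final answer.)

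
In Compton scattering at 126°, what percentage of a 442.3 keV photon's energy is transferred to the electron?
0.5788 (or 57.88%)

Calculate initial and final photon energies:

Initial: E₀ = 442.3 keV → λ₀ = 2.8032 pm
Compton shift: Δλ = 3.8525 pm
Final wavelength: λ' = 6.6556 pm
Final energy: E' = 186.2847 keV

Fractional energy loss:
(E₀ - E')/E₀ = (442.3000 - 186.2847)/442.3000
= 256.0153/442.3000
= 0.5788
= 57.88%

(Intermediate values are shown rounded; full precision is carried through to the final answer.)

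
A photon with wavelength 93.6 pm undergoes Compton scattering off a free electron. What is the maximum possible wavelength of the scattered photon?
98.4526 pm (at θ = 180°)

The Compton shift is Δλ = λ_C(1 − cos θ).

Since cos θ ranges from −1 to 1, the factor (1 − cos θ) ranges from 0 to 2; the maximum shift occurs at θ = 180° (backscattering):
Δλ_max = 2λ_C = 2 × 2.4263 pm = 4.8526 pm

Maximum scattered wavelength:
λ'_max = λ₀ + Δλ_max = 93.6 + 4.8526 = 98.4526 pm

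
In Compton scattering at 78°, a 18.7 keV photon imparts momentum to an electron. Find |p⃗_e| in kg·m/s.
1.2403e-23 kg·m/s

The electron is initially at rest, so by conservation of momentum:
p⃗_e = p⃗₀ − p⃗'  (incident photon momentum minus scattered photon momentum)

Photon momentum magnitudes (p = h/λ = E/c):
λ₀ = hc/E₀ = 66.3017 pm → p₀ = h/λ₀ = 9.9938e-24 kg·m/s
Δλ = λ_C(1 − cos 78°) = 1.9219 pm
λ' = 68.2236 pm → p' = h/λ' = 9.7123e-24 kg·m/s

The scattered photon makes angle θ = 78° with the incident direction, so by the law of cosines:
|p⃗_e|² = p₀² + p'² − 2p₀p'cos θ
|p⃗_e|² = (9.9938e-24)² + (9.7123e-24)² − 2·9.9938e-24·9.7123e-24·cos(78°)
|p⃗_e| = 1.2403e-23 kg·m/s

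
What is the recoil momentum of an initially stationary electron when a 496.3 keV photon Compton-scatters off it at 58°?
2.2874e-22 kg·m/s

The electron is initially at rest, so by conservation of momentum:
p⃗_e = p⃗₀ − p⃗'  (incident photon momentum minus scattered photon momentum)

Photon momentum magnitudes (p = h/λ = E/c):
λ₀ = hc/E₀ = 2.4982 pm → p₀ = h/λ₀ = 2.6524e-22 kg·m/s
Δλ = λ_C(1 − cos 58°) = 1.1406 pm
λ' = 3.6387 pm → p' = h/λ' = 1.8210e-22 kg·m/s

The scattered photon makes angle θ = 58° with the incident direction, so by the law of cosines:
|p⃗_e|² = p₀² + p'² − 2p₀p'cos θ
|p⃗_e|² = (2.6524e-22)² + (1.8210e-22)² − 2·2.6524e-22·1.8210e-22·cos(58°)
|p⃗_e| = 2.2874e-22 kg·m/s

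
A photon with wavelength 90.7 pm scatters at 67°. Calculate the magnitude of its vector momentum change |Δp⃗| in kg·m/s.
8.0003e-24 kg·m/s

Photon momentum magnitude is p = h/λ.

Initial momentum:
p₀ = h/λ = 6.6261e-34/9.0700e-11 = 7.3055e-24 kg·m/s

After scattering:
λ' = λ + Δλ = 90.7 + 1.4783 = 92.1783 pm
p' = h/λ' = 6.6261e-34/9.2178e-11 = 7.1883e-24 kg·m/s

Momentum is a vector; the scattered photon's direction makes angle θ = 67° with the incident direction. The magnitude of the vector change Δp⃗ = p⃗₀ − p⃗' is found from the law of cosines:
|Δp⃗|² = p₀² + p'² − 2p₀p'cos θ
|Δp⃗|² = (7.3055e-24)² + (7.1883e-24)² − 2·7.3055e-24·7.1883e-24·cos(67°)
|Δp⃗| = 8.0003e-24 kg·m/s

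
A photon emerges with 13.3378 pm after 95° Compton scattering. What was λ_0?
10.7000 pm

From λ' = λ + Δλ, we have λ = λ' - Δλ

First calculate the Compton shift:
Δλ = λ_C(1 - cos θ)
Δλ = 2.4263 × (1 - cos(95°))
Δλ = 2.4263 × 1.0872
Δλ = 2.6378 pm

Initial wavelength:
λ = λ' - Δλ
λ = 13.3378 - 2.6378
λ = 10.7000 pm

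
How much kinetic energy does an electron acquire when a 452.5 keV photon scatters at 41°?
80.7481 keV

By energy conservation: K_e = E_initial - E_final

First find the scattered photon energy:
Initial wavelength: λ = hc/E = 2.7400 pm
Compton shift: Δλ = λ_C(1 - cos(41°)) = 0.5952 pm
Final wavelength: λ' = 2.7400 + 0.5952 = 3.3351 pm
Final photon energy: E' = hc/λ' = 371.7519 keV

Electron kinetic energy:
K_e = E - E' = 452.5000 - 371.7519 = 80.7481 keV

(Intermediate values are shown rounded; full precision is carried through to the final answer.)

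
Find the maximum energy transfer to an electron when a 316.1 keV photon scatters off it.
174.8063 keV

Maximum energy transfer occurs at θ = 180° (backscattering).

Initial photon: E₀ = 316.1 keV → λ₀ = 3.9223 pm

Maximum Compton shift (at 180°):
Δλ_max = 2λ_C = 2 × 2.4263 = 4.8526 pm

Final wavelength:
λ' = 3.9223 + 4.8526 = 8.7749 pm

Minimum photon energy (maximum energy to electron):
E'_min = hc/λ' = 141.2937 keV

Maximum electron kinetic energy:
K_max = E₀ - E'_min = 316.1000 - 141.2937 = 174.8063 keV

(Intermediate values are shown rounded; full precision is carried through to the final answer.)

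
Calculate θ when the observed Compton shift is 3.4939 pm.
116.10°

From the Compton formula Δλ = λ_C(1 - cos θ), we can solve for θ:

cos θ = 1 - Δλ/λ_C

Given:
- Δλ = 3.4939 pm
- λ_C = h/(m_e·c) ≈ 2.42631024 pm

cos θ = 1 - 3.4939/2.42631024
cos θ = 1 - 1.440005
cos θ = -0.440005

θ = arccos(-0.440005)
θ = 116.10°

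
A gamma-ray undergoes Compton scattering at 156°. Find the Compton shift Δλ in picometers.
4.6429 pm

Using the Compton scattering formula:
Δλ = λ_C(1 - cos θ)

where λ_C = h/(m_e·c) ≈ 2.4263 pm is the Compton wavelength of an electron.

For θ = 156°:
cos(156°) = -0.9135
1 - cos(156°) = 1.9135

Δλ = 2.4263 × 1.9135
Δλ = 4.6429 pm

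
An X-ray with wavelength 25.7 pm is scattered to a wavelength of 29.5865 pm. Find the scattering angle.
127.00°

First find the wavelength shift:
Δλ = λ' - λ = 29.5865 - 25.7 = 3.8865 pm

Using Δλ = λ_C(1 - cos θ), with λ_C = h/(m_e·c) ≈ 2.42631024 pm:
cos θ = 1 - Δλ/λ_C
cos θ = 1 - 3.8865/2.42631024
cos θ = -0.601815

θ = arccos(-0.601815)
θ = 127.00°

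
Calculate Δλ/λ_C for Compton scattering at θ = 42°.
0.2569 λ_C

The Compton shift formula is:
Δλ = λ_C(1 - cos θ)

Dividing both sides by λ_C:
Δλ/λ_C = 1 - cos θ

For θ = 42°:
Δλ/λ_C = 1 - cos(42°)
Δλ/λ_C = 1 - 0.7431
Δλ/λ_C = 0.2569

This means the shift is 0.2569 × λ_C = 0.6232 pm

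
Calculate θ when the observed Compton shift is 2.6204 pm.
94.59°

From the Compton formula Δλ = λ_C(1 - cos θ), we can solve for θ:

cos θ = 1 - Δλ/λ_C

Given:
- Δλ = 2.6204 pm
- λ_C = h/(m_e·c) ≈ 2.42631024 pm

cos θ = 1 - 2.6204/2.42631024
cos θ = 1 - 1.079994
cos θ = -0.079994

θ = arccos(-0.079994)
θ = 94.59°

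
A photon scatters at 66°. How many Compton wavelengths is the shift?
0.5933 λ_C

The Compton shift formula is:
Δλ = λ_C(1 - cos θ)

Dividing both sides by λ_C:
Δλ/λ_C = 1 - cos θ

For θ = 66°:
Δλ/λ_C = 1 - cos(66°)
Δλ/λ_C = 1 - 0.4067
Δλ/λ_C = 0.5933

This means the shift is 0.5933 × λ_C = 1.4394 pm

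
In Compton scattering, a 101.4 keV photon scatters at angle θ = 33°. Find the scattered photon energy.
98.2545 keV

First convert energy to wavelength:
λ = hc/E, with hc ≈ 1239.842 keV·pm (i.e. 1239.842 eV·nm)

For E = 101.4 keV = 101400 eV:
λ = 1239.842 keV·pm / 101.4 keV
λ = 12.2272 pm

Calculate the Compton shift:
Δλ = λ_C(1 - cos(33°)) = 2.4263 × 0.1613
Δλ = 0.3914 pm

Final wavelength:
λ' = 12.2272 + 0.3914 = 12.6187 pm

Final energy:
E' = hc/λ' = 1239.842 / 12.6187 = 98.2545 keV

(Intermediate values are shown rounded; full precision is carried through to the final answer.)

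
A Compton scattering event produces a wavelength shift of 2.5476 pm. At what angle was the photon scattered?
92.87°

From the Compton formula Δλ = λ_C(1 - cos θ), we can solve for θ:

cos θ = 1 - Δλ/λ_C

Given:
- Δλ = 2.5476 pm
- λ_C = h/(m_e·c) ≈ 2.42631024 pm

cos θ = 1 - 2.5476/2.42631024
cos θ = 1 - 1.049989
cos θ = -0.049989

θ = arccos(-0.049989)
θ = 92.87°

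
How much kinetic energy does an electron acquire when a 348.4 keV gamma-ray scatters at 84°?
132.0742 keV

By energy conservation: K_e = E_initial - E_final

First find the scattered photon energy:
Initial wavelength: λ = hc/E = 3.5587 pm
Compton shift: Δλ = λ_C(1 - cos(84°)) = 2.1727 pm
Final wavelength: λ' = 3.5587 + 2.1727 = 5.7314 pm
Final photon energy: E' = hc/λ' = 216.3258 keV

Electron kinetic energy:
K_e = E - E' = 348.4000 - 216.3258 = 132.0742 keV

(Intermediate values are shown rounded; full precision is carried through to the final answer.)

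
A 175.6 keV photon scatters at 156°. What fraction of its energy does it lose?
0.3967 (or 39.67%)

Calculate initial and final photon energies:

Initial: E₀ = 175.6 keV → λ₀ = 7.0606 pm
Compton shift: Δλ = 4.6429 pm
Final wavelength: λ' = 11.7035 pm
Final energy: E' = 105.9381 keV

Fractional energy loss:
(E₀ - E')/E₀ = (175.6000 - 105.9381)/175.6000
= 69.6619/175.6000
= 0.3967
= 39.67%

(Intermediate values are shown rounded; full precision is carried through to the final answer.)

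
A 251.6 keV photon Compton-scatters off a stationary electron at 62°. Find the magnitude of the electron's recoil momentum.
1.2644e-22 kg·m/s

The electron is initially at rest, so by conservation of momentum:
p⃗_e = p⃗₀ − p⃗'  (incident photon momentum minus scattered photon momentum)

Photon momentum magnitudes (p = h/λ = E/c):
λ₀ = hc/E₀ = 4.9278 pm → p₀ = h/λ₀ = 1.3446e-22 kg·m/s
Δλ = λ_C(1 − cos 62°) = 1.2872 pm
λ' = 6.2151 pm → p' = h/λ' = 1.0661e-22 kg·m/s

The scattered photon makes angle θ = 62° with the incident direction, so by the law of cosines:
|p⃗_e|² = p₀² + p'² − 2p₀p'cos θ
|p⃗_e|² = (1.3446e-22)² + (1.0661e-22)² − 2·1.3446e-22·1.0661e-22·cos(62°)
|p⃗_e| = 1.2644e-22 kg·m/s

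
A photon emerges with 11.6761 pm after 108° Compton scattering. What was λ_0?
8.5000 pm

From λ' = λ + Δλ, we have λ = λ' - Δλ

First calculate the Compton shift:
Δλ = λ_C(1 - cos θ)
Δλ = 2.4263 × (1 - cos(108°))
Δλ = 2.4263 × 1.3090
Δλ = 3.1761 pm

Initial wavelength:
λ = λ' - Δλ
λ = 11.6761 - 3.1761
λ = 8.5000 pm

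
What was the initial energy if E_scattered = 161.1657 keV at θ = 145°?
378.1001 keV

Convert final energy to wavelength (hc ≈ 1239.842 keV·pm):
λ' = hc/E' = 1239.842 / 161.1657 = 7.6930 pm

Calculate the Compton shift:
Δλ = λ_C(1 - cos(145°))
Δλ = 2.4263 × (1 - cos(145°))
Δλ = 4.4138 pm

Initial wavelength:
λ = λ' - Δλ = 7.6930 - 4.4138 = 3.2791 pm

Initial energy:
E = hc/λ = 1239.842 / 3.2791 = 378.1001 keV

(Intermediate values are shown rounded; full precision is carried through to the final answer.)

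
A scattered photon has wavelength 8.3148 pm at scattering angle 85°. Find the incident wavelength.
6.1000 pm

From λ' = λ + Δλ, we have λ = λ' - Δλ

First calculate the Compton shift:
Δλ = λ_C(1 - cos θ)
Δλ = 2.4263 × (1 - cos(85°))
Δλ = 2.4263 × 0.9128
Δλ = 2.2148 pm

Initial wavelength:
λ = λ' - Δλ
λ = 8.3148 - 2.2148
λ = 6.1000 pm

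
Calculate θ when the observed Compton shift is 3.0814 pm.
105.66°

From the Compton formula Δλ = λ_C(1 - cos θ), we can solve for θ:

cos θ = 1 - Δλ/λ_C

Given:
- Δλ = 3.0814 pm
- λ_C = h/(m_e·c) ≈ 2.42631024 pm

cos θ = 1 - 3.0814/2.42631024
cos θ = 1 - 1.269994
cos θ = -0.269994

θ = arccos(-0.269994)
θ = 105.66°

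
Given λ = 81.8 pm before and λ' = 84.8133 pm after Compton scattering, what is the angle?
104.00°

First find the wavelength shift:
Δλ = λ' - λ = 84.8133 - 81.8 = 3.0133 pm

Using Δλ = λ_C(1 - cos θ), with λ_C = h/(m_e·c) ≈ 2.42631024 pm:
cos θ = 1 - Δλ/λ_C
cos θ = 1 - 3.0133/2.42631024
cos θ = -0.241927

θ = arccos(-0.241927)
θ = 104.00°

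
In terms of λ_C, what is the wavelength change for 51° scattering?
0.3707 λ_C

The Compton shift formula is:
Δλ = λ_C(1 - cos θ)

Dividing both sides by λ_C:
Δλ/λ_C = 1 - cos θ

For θ = 51°:
Δλ/λ_C = 1 - cos(51°)
Δλ/λ_C = 1 - 0.6293
Δλ/λ_C = 0.3707

This means the shift is 0.3707 × λ_C = 0.8994 pm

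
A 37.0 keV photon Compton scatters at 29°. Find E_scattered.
36.6671 keV

First convert energy to wavelength:
λ = hc/E, with hc ≈ 1239.842 keV·pm (i.e. 1239.842 eV·nm)

For E = 37.0 keV = 37000 eV:
λ = 1239.842 keV·pm / 37.0 keV
λ = 33.5092 pm

Calculate the Compton shift:
Δλ = λ_C(1 - cos(29°)) = 2.4263 × 0.1254
Δλ = 0.3042 pm

Final wavelength:
λ' = 33.5092 + 0.3042 = 33.8135 pm

Final energy:
E' = hc/λ' = 1239.842 / 33.8135 = 36.6671 keV

(Intermediate values are shown rounded; full precision is carried through to the final answer.)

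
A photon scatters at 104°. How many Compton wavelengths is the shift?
1.2419 λ_C

The Compton shift formula is:
Δλ = λ_C(1 - cos θ)

Dividing both sides by λ_C:
Δλ/λ_C = 1 - cos θ

For θ = 104°:
Δλ/λ_C = 1 - cos(104°)
Δλ/λ_C = 1 - -0.2419
Δλ/λ_C = 1.2419

This means the shift is 1.2419 × λ_C = 3.0133 pm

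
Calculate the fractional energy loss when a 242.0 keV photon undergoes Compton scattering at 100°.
0.3573 (or 35.73%)

Calculate initial and final photon energies:

Initial: E₀ = 242.0 keV → λ₀ = 5.1233 pm
Compton shift: Δλ = 2.8476 pm
Final wavelength: λ' = 7.9709 pm
Final energy: E' = 155.5451 keV

Fractional energy loss:
(E₀ - E')/E₀ = (242.0000 - 155.5451)/242.0000
= 86.4549/242.0000
= 0.3573
= 35.73%

(Intermediate values are shown rounded; full precision is carried through to the final answer.)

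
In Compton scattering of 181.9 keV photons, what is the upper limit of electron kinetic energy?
75.6462 keV

Maximum energy transfer occurs at θ = 180° (backscattering).

Initial photon: E₀ = 181.9 keV → λ₀ = 6.8161 pm

Maximum Compton shift (at 180°):
Δλ_max = 2λ_C = 2 × 2.4263 = 4.8526 pm

Final wavelength:
λ' = 6.8161 + 4.8526 = 11.6687 pm

Minimum photon energy (maximum energy to electron):
E'_min = hc/λ' = 106.2538 keV

Maximum electron kinetic energy:
K_max = E₀ - E'_min = 181.9000 - 106.2538 = 75.6462 keV

(Intermediate values are shown rounded; full precision is carried through to the final answer.)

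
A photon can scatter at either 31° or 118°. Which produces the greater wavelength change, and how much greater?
118° produces the larger shift by a factor of 10.288

Calculate both shifts using Δλ = λ_C(1 - cos θ):

For θ₁ = 31°:
Δλ₁ = 2.4263 × (1 - cos(31°))
Δλ₁ = 2.4263 × 0.1428
Δλ₁ = 0.3466 pm

For θ₂ = 118°:
Δλ₂ = 2.4263 × (1 - cos(118°))
Δλ₂ = 2.4263 × 1.4695
Δλ₂ = 3.5654 pm

The 118° angle produces the larger shift.
Ratio: 3.5654/0.3466 = 10.288

(Intermediate values are shown rounded; full precision is carried through to the final answer.)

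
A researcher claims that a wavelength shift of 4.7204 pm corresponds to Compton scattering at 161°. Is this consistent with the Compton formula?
Yes, consistent

Calculate the expected shift for θ = 161°:

Δλ_expected = λ_C(1 - cos(161°))
Δλ_expected = 2.4263 × (1 - cos(161°))
Δλ_expected = 2.4263 × 1.9455
Δλ_expected = 4.7204 pm

Given shift: 4.7204 pm
Expected shift: 4.7204 pm
Difference: 0.0000 pm

The values match. This is consistent with Compton scattering at the stated angle.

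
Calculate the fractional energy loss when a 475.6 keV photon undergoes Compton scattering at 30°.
0.1109 (or 11.09%)

Calculate initial and final photon energies:

Initial: E₀ = 475.6 keV → λ₀ = 2.6069 pm
Compton shift: Δλ = 0.3251 pm
Final wavelength: λ' = 2.9320 pm
Final energy: E' = 422.8707 keV

Fractional energy loss:
(E₀ - E')/E₀ = (475.6000 - 422.8707)/475.6000
= 52.7293/475.6000
= 0.1109
= 11.09%

(Intermediate values are shown rounded; full precision is carried through to the final answer.)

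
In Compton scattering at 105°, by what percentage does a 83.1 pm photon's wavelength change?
3.6754%

Calculate the Compton shift:
Δλ = λ_C(1 - cos(105°))
Δλ = 2.4263 × (1 - cos(105°))
Δλ = 2.4263 × 1.2588
Δλ = 3.0543 pm

Percentage change:
(Δλ/λ₀) × 100 = (3.0543/83.1) × 100
= 3.6754%

(Intermediate values are shown rounded; full precision is carried through to the final answer.)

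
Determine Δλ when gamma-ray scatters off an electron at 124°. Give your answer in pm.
3.7831 pm

Using the Compton scattering formula:
Δλ = λ_C(1 - cos θ)

where λ_C = h/(m_e·c) ≈ 2.4263 pm is the Compton wavelength of an electron.

For θ = 124°:
cos(124°) = -0.5592
1 - cos(124°) = 1.5592

Δλ = 2.4263 × 1.5592
Δλ = 3.7831 pm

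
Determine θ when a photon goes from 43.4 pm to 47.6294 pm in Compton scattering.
138.00°

First find the wavelength shift:
Δλ = λ' - λ = 47.6294 - 43.4 = 4.2294 pm

Using Δλ = λ_C(1 - cos θ), with λ_C = h/(m_e·c) ≈ 2.42631024 pm:
cos θ = 1 - Δλ/λ_C
cos θ = 1 - 4.2294/2.42631024
cos θ = -0.743141

θ = arccos(-0.743141)
θ = 138.00°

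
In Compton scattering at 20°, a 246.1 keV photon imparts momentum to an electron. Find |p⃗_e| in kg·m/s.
4.5181e-23 kg·m/s

The electron is initially at rest, so by conservation of momentum:
p⃗_e = p⃗₀ − p⃗'  (incident photon momentum minus scattered photon momentum)

Photon momentum magnitudes (p = h/λ = E/c):
λ₀ = hc/E₀ = 5.0380 pm → p₀ = h/λ₀ = 1.3152e-22 kg·m/s
Δλ = λ_C(1 − cos 20°) = 0.1463 pm
λ' = 5.1843 pm → p' = h/λ' = 1.2781e-22 kg·m/s

The scattered photon makes angle θ = 20° with the incident direction, so by the law of cosines:
|p⃗_e|² = p₀² + p'² − 2p₀p'cos θ
|p⃗_e|² = (1.3152e-22)² + (1.2781e-22)² − 2·1.3152e-22·1.2781e-22·cos(20°)
|p⃗_e| = 4.5181e-23 kg·m/s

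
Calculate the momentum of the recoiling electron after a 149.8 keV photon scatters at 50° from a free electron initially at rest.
6.4826e-23 kg·m/s

The electron is initially at rest, so by conservation of momentum:
p⃗_e = p⃗₀ − p⃗'  (incident photon momentum minus scattered photon momentum)

Photon momentum magnitudes (p = h/λ = E/c):
λ₀ = hc/E₀ = 8.2766 pm → p₀ = h/λ₀ = 8.0057e-23 kg·m/s
Δλ = λ_C(1 − cos 50°) = 0.8667 pm
λ' = 9.1434 pm → p' = h/λ' = 7.2469e-23 kg·m/s

The scattered photon makes angle θ = 50° with the incident direction, so by the law of cosines:
|p⃗_e|² = p₀² + p'² − 2p₀p'cos θ
|p⃗_e|² = (8.0057e-23)² + (7.2469e-23)² − 2·8.0057e-23·7.2469e-23·cos(50°)
|p⃗_e| = 6.4826e-23 kg·m/s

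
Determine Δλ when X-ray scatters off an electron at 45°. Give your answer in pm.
0.7106 pm

Using the Compton scattering formula:
Δλ = λ_C(1 - cos θ)

where λ_C = h/(m_e·c) ≈ 2.4263 pm is the Compton wavelength of an electron.

For θ = 45°:
cos(45°) = 0.7071
1 - cos(45°) = 0.2929

Δλ = 2.4263 × 0.2929
Δλ = 0.7106 pm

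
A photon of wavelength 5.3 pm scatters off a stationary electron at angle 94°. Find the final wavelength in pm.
7.8956 pm

Using the Compton scattering formula:
λ' = λ + Δλ = λ + λ_C(1 - cos θ)

Given:
- Initial wavelength λ = 5.3 pm
- Scattering angle θ = 94°
- Compton wavelength λ_C ≈ 2.4263 pm

Calculate the shift:
Δλ = 2.4263 × (1 - cos(94°))
Δλ = 2.4263 × 1.0698
Δλ = 2.5956 pm

Final wavelength:
λ' = 5.3 + 2.5956 = 7.8956 pm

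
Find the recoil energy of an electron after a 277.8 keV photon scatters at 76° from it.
81.0748 keV

By energy conservation: K_e = E_initial - E_final

First find the scattered photon energy:
Initial wavelength: λ = hc/E = 4.4631 pm
Compton shift: Δλ = λ_C(1 - cos(76°)) = 1.8393 pm
Final wavelength: λ' = 4.4631 + 1.8393 = 6.3024 pm
Final photon energy: E' = hc/λ' = 196.7252 keV

Electron kinetic energy:
K_e = E - E' = 277.8000 - 196.7252 = 81.0748 keV

(Intermediate values are shown rounded; full precision is carried through to the final answer.)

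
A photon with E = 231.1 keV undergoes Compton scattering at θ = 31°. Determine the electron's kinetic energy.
14.0224 keV

By energy conservation: K_e = E_initial - E_final

First find the scattered photon energy:
Initial wavelength: λ = hc/E = 5.3650 pm
Compton shift: Δλ = λ_C(1 - cos(31°)) = 0.3466 pm
Final wavelength: λ' = 5.3650 + 0.3466 = 5.7115 pm
Final photon energy: E' = hc/λ' = 217.0776 keV

Electron kinetic energy:
K_e = E - E' = 231.1000 - 217.0776 = 14.0224 keV

(Intermediate values are shown rounded; full precision is carried through to the final answer.)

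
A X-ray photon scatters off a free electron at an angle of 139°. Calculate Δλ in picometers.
4.2575 pm

Using the Compton scattering formula:
Δλ = λ_C(1 - cos θ)

where λ_C = h/(m_e·c) ≈ 2.4263 pm is the Compton wavelength of an electron.

For θ = 139°:
cos(139°) = -0.7547
1 - cos(139°) = 1.7547

Δλ = 2.4263 × 1.7547
Δλ = 4.2575 pm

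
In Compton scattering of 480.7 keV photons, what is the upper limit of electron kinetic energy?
313.8721 keV

Maximum energy transfer occurs at θ = 180° (backscattering).

Initial photon: E₀ = 480.7 keV → λ₀ = 2.5792 pm

Maximum Compton shift (at 180°):
Δλ_max = 2λ_C = 2 × 2.4263 = 4.8526 pm

Final wavelength:
λ' = 2.5792 + 4.8526 = 7.4319 pm

Minimum photon energy (maximum energy to electron):
E'_min = hc/λ' = 166.8279 keV

Maximum electron kinetic energy:
K_max = E₀ - E'_min = 480.7000 - 166.8279 = 313.8721 keV

(Intermediate values are shown rounded; full precision is carried through to the final answer.)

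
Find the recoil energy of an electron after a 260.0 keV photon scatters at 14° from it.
3.8711 keV

By energy conservation: K_e = E_initial - E_final

First find the scattered photon energy:
Initial wavelength: λ = hc/E = 4.7686 pm
Compton shift: Δλ = λ_C(1 - cos(14°)) = 0.0721 pm
Final wavelength: λ' = 4.7686 + 0.0721 = 4.8407 pm
Final photon energy: E' = hc/λ' = 256.1289 keV

Electron kinetic energy:
K_e = E - E' = 260.0000 - 256.1289 = 3.8711 keV

(Intermediate values are shown rounded; full precision is carried through to the final answer.)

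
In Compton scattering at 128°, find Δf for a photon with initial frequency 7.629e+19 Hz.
3.810e+19 Hz (decrease)

Convert frequency to wavelength (c = 299792458 m/s):
λ₀ = c/f₀ = 299792458/7.629e+19 = 3.9296429e-12 m = 3.9296 pm

Calculate Compton shift:
Δλ = λ_C(1 - cos(128°)) = 3.9201 pm

Final wavelength:
λ' = λ₀ + Δλ = 3.9296 + 3.9201 = 7.8497 pm

Final frequency:
f' = c/λ' = 299792458/7.8497389e-12 = 3.8191392e+19 Hz

Frequency shift (decrease):
Δf = f₀ - f' = 7.629e+19 - 3.8191392e+19 = 3.810e+19 Hz

(Intermediate values are shown rounded; full precision is carried through to the final answer.)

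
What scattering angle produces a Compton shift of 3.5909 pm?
118.68°

From the Compton formula Δλ = λ_C(1 - cos θ), we can solve for θ:

cos θ = 1 - Δλ/λ_C

Given:
- Δλ = 3.5909 pm
- λ_C = h/(m_e·c) ≈ 2.42631024 pm

cos θ = 1 - 3.5909/2.42631024
cos θ = 1 - 1.479984
cos θ = -0.479984

θ = arccos(-0.479984)
θ = 118.68°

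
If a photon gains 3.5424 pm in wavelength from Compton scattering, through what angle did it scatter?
117.39°

From the Compton formula Δλ = λ_C(1 - cos θ), we can solve for θ:

cos θ = 1 - Δλ/λ_C

Given:
- Δλ = 3.5424 pm
- λ_C = h/(m_e·c) ≈ 2.42631024 pm

cos θ = 1 - 3.5424/2.42631024
cos θ = 1 - 1.459995
cos θ = -0.459995

θ = arccos(-0.459995)
θ = 117.39°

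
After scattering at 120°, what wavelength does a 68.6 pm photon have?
72.2395 pm

Using the Compton scattering formula:
λ' = λ + Δλ = λ + λ_C(1 - cos θ)

Given:
- Initial wavelength λ = 68.6 pm
- Scattering angle θ = 120°
- Compton wavelength λ_C ≈ 2.4263 pm

Calculate the shift:
Δλ = 2.4263 × (1 - cos(120°))
Δλ = 2.4263 × 1.5000
Δλ = 3.6395 pm

Final wavelength:
λ' = 68.6 + 3.6395 = 72.2395 pm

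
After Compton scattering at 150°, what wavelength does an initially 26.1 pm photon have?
30.6276 pm

Using the Compton formula: λ' = λ + λ_C(1 − cos θ)

For θ = 150°, cos θ = -√3/2 (exact) ≈ -0.8660, so:
1 − cos 150° = 1 − (-√3/2) ≈ 1.8660

Δλ = λ_C × 1.8660 = 2.4263 × 1.8660 = 4.5276 pm

λ' = 26.1 + 4.5276 = 30.6276 pm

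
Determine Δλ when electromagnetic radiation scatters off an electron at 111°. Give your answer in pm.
3.2958 pm

Using the Compton scattering formula:
Δλ = λ_C(1 - cos θ)

where λ_C = h/(m_e·c) ≈ 2.4263 pm is the Compton wavelength of an electron.

For θ = 111°:
cos(111°) = -0.3584
1 - cos(111°) = 1.3584

Δλ = 2.4263 × 1.3584
Δλ = 3.2958 pm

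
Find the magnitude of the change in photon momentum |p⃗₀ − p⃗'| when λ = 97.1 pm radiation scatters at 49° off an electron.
5.6358e-24 kg·m/s

Photon momentum magnitude is p = h/λ.

Initial momentum:
p₀ = h/λ = 6.6261e-34/9.7100e-11 = 6.8240e-24 kg·m/s

After scattering:
λ' = λ + Δλ = 97.1 + 0.8345 = 97.9345 pm
p' = h/λ' = 6.6261e-34/9.7935e-11 = 6.7658e-24 kg·m/s

Momentum is a vector; the scattered photon's direction makes angle θ = 49° with the incident direction. The magnitude of the vector change Δp⃗ = p⃗₀ − p⃗' is found from the law of cosines:
|Δp⃗|² = p₀² + p'² − 2p₀p'cos θ
|Δp⃗|² = (6.8240e-24)² + (6.7658e-24)² − 2·6.8240e-24·6.7658e-24·cos(49°)
|Δp⃗| = 5.6358e-24 kg·m/s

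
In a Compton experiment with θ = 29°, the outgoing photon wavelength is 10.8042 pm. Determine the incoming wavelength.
10.5000 pm

From λ' = λ + Δλ, we have λ = λ' - Δλ

First calculate the Compton shift:
Δλ = λ_C(1 - cos θ)
Δλ = 2.4263 × (1 - cos(29°))
Δλ = 2.4263 × 0.1254
Δλ = 0.3042 pm

Initial wavelength:
λ = λ' - Δλ
λ = 10.8042 - 0.3042
λ = 10.5000 pm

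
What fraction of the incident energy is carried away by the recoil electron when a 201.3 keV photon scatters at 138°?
0.4071 (or 40.71%)

Calculate initial and final photon energies:

Initial: E₀ = 201.3 keV → λ₀ = 6.1592 pm
Compton shift: Δλ = 4.2294 pm
Final wavelength: λ' = 10.3886 pm
Final energy: E' = 119.3466 keV

Fractional energy loss:
(E₀ - E')/E₀ = (201.3000 - 119.3466)/201.3000
= 81.9534/201.3000
= 0.4071
= 40.71%

(Intermediate values are shown rounded; full precision is carried through to the final answer.)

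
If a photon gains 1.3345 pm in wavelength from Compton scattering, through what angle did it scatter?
63.26°

From the Compton formula Δλ = λ_C(1 - cos θ), we can solve for θ:

cos θ = 1 - Δλ/λ_C

Given:
- Δλ = 1.3345 pm
- λ_C = h/(m_e·c) ≈ 2.42631024 pm

cos θ = 1 - 1.3345/2.42631024
cos θ = 1 - 0.550012
cos θ = 0.449988

θ = arccos(0.449988)
θ = 63.26°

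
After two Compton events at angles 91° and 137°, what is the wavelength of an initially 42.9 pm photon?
49.5695 pm

Apply Compton shift twice:

First scattering at θ₁ = 91°:
Δλ₁ = λ_C(1 - cos(91°))
Δλ₁ = 2.4263 × 1.0175
Δλ₁ = 2.4687 pm

After first scattering:
λ₁ = 42.9 + 2.4687 = 45.3687 pm

Second scattering at θ₂ = 137°:
Δλ₂ = λ_C(1 - cos(137°))
Δλ₂ = 2.4263 × 1.7314
Δλ₂ = 4.2008 pm

Final wavelength:
λ₂ = 45.3687 + 4.2008 = 49.5695 pm

Total shift: Δλ_total = 2.4687 + 4.2008 = 6.6695 pm

(Intermediate values are shown rounded; full precision is carried through to the final answer.)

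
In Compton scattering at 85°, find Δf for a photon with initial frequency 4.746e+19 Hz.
1.232e+19 Hz (decrease)

Convert frequency to wavelength (c = 299792458 m/s):
λ₀ = c/f₀ = 299792458/4.746e+19 = 6.3167395e-12 m = 6.3167 pm

Calculate Compton shift:
Δλ = λ_C(1 - cos(85°)) = 2.2148 pm

Final wavelength:
λ' = λ₀ + Δλ = 6.3167 + 2.2148 = 8.5316 pm

Final frequency:
f' = c/λ' = 299792458/8.5315829e-12 = 3.5139137e+19 Hz

Frequency shift (decrease):
Δf = f₀ - f' = 4.746e+19 - 3.5139137e+19 = 1.232e+19 Hz

(Intermediate values are shown rounded; full precision is carried through to the final answer.)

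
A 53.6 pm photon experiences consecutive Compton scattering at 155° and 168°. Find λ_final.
63.0249 pm

Apply Compton shift twice:

First scattering at θ₁ = 155°:
Δλ₁ = λ_C(1 - cos(155°))
Δλ₁ = 2.4263 × 1.9063
Δλ₁ = 4.6253 pm

After first scattering:
λ₁ = 53.6 + 4.6253 = 58.2253 pm

Second scattering at θ₂ = 168°:
Δλ₂ = λ_C(1 - cos(168°))
Δλ₂ = 2.4263 × 1.9781
Δλ₂ = 4.7996 pm

Final wavelength:
λ₂ = 58.2253 + 4.7996 = 63.0249 pm

Total shift: Δλ_total = 4.6253 + 4.7996 = 9.4249 pm

(Intermediate values are shown rounded; full precision is carried through to the final answer.)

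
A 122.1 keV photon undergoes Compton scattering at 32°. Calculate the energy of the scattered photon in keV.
117.8221 keV

First convert energy to wavelength:
λ = hc/E, with hc ≈ 1239.842 keV·pm (i.e. 1239.842 eV·nm)

For E = 122.1 keV = 122100 eV:
λ = 1239.842 keV·pm / 122.1 keV
λ = 10.1543 pm

Calculate the Compton shift:
Δλ = λ_C(1 - cos(32°)) = 2.4263 × 0.1520
Δλ = 0.3687 pm

Final wavelength:
λ' = 10.1543 + 0.3687 = 10.5230 pm

Final energy:
E' = hc/λ' = 1239.842 / 10.5230 = 117.8221 keV

(Intermediate values are shown rounded; full precision is carried through to the final answer.)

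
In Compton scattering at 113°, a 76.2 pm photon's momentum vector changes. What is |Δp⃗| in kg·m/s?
1.4196e-23 kg·m/s

Photon momentum magnitude is p = h/λ.

Initial momentum:
p₀ = h/λ = 6.6261e-34/7.6200e-11 = 8.6956e-24 kg·m/s

After scattering:
λ' = λ + Δλ = 76.2 + 3.3743 = 79.5743 pm
p' = h/λ' = 6.6261e-34/7.9574e-11 = 8.3269e-24 kg·m/s

Momentum is a vector; the scattered photon's direction makes angle θ = 113° with the incident direction. The magnitude of the vector change Δp⃗ = p⃗₀ − p⃗' is found from the law of cosines:
|Δp⃗|² = p₀² + p'² − 2p₀p'cos θ
|Δp⃗|² = (8.6956e-24)² + (8.3269e-24)² − 2·8.6956e-24·8.3269e-24·cos(113°)
|Δp⃗| = 1.4196e-23 kg·m/s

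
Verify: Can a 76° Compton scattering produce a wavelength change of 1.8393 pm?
Yes, consistent

Calculate the expected shift for θ = 76°:

Δλ_expected = λ_C(1 - cos(76°))
Δλ_expected = 2.4263 × (1 - cos(76°))
Δλ_expected = 2.4263 × 0.7581
Δλ_expected = 1.8393 pm

Given shift: 1.8393 pm
Expected shift: 1.8393 pm
Difference: 0.0000 pm

The values match. This is consistent with Compton scattering at the stated angle.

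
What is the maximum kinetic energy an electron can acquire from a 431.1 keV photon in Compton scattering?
270.6778 keV

Maximum energy transfer occurs at θ = 180° (backscattering).

Initial photon: E₀ = 431.1 keV → λ₀ = 2.8760 pm

Maximum Compton shift (at 180°):
Δλ_max = 2λ_C = 2 × 2.4263 = 4.8526 pm

Final wavelength:
λ' = 2.8760 + 4.8526 = 7.7286 pm

Minimum photon energy (maximum energy to electron):
E'_min = hc/λ' = 160.4222 keV

Maximum electron kinetic energy:
K_max = E₀ - E'_min = 431.1000 - 160.4222 = 270.6778 keV

(Intermediate values are shown rounded; full precision is carried through to the final answer.)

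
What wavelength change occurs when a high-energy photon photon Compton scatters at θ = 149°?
4.5061 pm

Using the Compton scattering formula:
Δλ = λ_C(1 - cos θ)

where λ_C = h/(m_e·c) ≈ 2.4263 pm is the Compton wavelength of an electron.

For θ = 149°:
cos(149°) = -0.8572
1 - cos(149°) = 1.8572

Δλ = 2.4263 × 1.8572
Δλ = 4.5061 pm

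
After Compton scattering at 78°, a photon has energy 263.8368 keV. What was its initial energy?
446.3999 keV

Convert final energy to wavelength (hc ≈ 1239.842 keV·pm):
λ' = hc/E' = 1239.842 / 263.8368 = 4.6993 pm

Calculate the Compton shift:
Δλ = λ_C(1 - cos(78°))
Δλ = 2.4263 × (1 - cos(78°))
Δλ = 1.9219 pm

Initial wavelength:
λ = λ' - Δλ = 4.6993 - 1.9219 = 2.7774 pm

Initial energy:
E = hc/λ = 1239.842 / 2.7774 = 446.3999 keV

(Intermediate values are shown rounded; full precision is carried through to the final answer.)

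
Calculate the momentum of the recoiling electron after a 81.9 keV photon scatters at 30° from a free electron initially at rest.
2.2436e-23 kg·m/s

The electron is initially at rest, so by conservation of momentum:
p⃗_e = p⃗₀ − p⃗'  (incident photon momentum minus scattered photon momentum)

Photon momentum magnitudes (p = h/λ = E/c):
λ₀ = hc/E₀ = 15.1385 pm → p₀ = h/λ₀ = 4.3770e-23 kg·m/s
Δλ = λ_C(1 − cos 30°) = 0.3251 pm
λ' = 15.4635 pm → p' = h/λ' = 4.2850e-23 kg·m/s

The scattered photon makes angle θ = 30° with the incident direction, so by the law of cosines:
|p⃗_e|² = p₀² + p'² − 2p₀p'cos θ
|p⃗_e|² = (4.3770e-23)² + (4.2850e-23)² − 2·4.3770e-23·4.2850e-23·cos(30°)
|p⃗_e| = 2.2436e-23 kg·m/s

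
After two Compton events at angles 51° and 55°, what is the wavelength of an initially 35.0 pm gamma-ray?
36.9340 pm

Apply Compton shift twice:

First scattering at θ₁ = 51°:
Δλ₁ = λ_C(1 - cos(51°))
Δλ₁ = 2.4263 × 0.3707
Δλ₁ = 0.8994 pm

After first scattering:
λ₁ = 35.0 + 0.8994 = 35.8994 pm

Second scattering at θ₂ = 55°:
Δλ₂ = λ_C(1 - cos(55°))
Δλ₂ = 2.4263 × 0.4264
Δλ₂ = 1.0346 pm

Final wavelength:
λ₂ = 35.8994 + 1.0346 = 36.9340 pm

Total shift: Δλ_total = 0.8994 + 1.0346 = 1.9340 pm

(Intermediate values are shown rounded; full precision is carried through to the final answer.)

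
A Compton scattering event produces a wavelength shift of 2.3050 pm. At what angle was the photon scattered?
87.13°

From the Compton formula Δλ = λ_C(1 - cos θ), we can solve for θ:

cos θ = 1 - Δλ/λ_C

Given:
- Δλ = 2.3050 pm
- λ_C = h/(m_e·c) ≈ 2.42631024 pm

cos θ = 1 - 2.3050/2.42631024
cos θ = 1 - 0.950002
cos θ = 0.049998

θ = arccos(0.049998)
θ = 87.13°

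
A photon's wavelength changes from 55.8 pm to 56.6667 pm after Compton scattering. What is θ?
50.00°

First find the wavelength shift:
Δλ = λ' - λ = 56.6667 - 55.8 = 0.8667 pm

Using Δλ = λ_C(1 - cos θ), with λ_C = h/(m_e·c) ≈ 2.42631024 pm:
cos θ = 1 - Δλ/λ_C
cos θ = 1 - 0.8667/2.42631024
cos θ = 0.642791

θ = arccos(0.642791)
θ = 50.00°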